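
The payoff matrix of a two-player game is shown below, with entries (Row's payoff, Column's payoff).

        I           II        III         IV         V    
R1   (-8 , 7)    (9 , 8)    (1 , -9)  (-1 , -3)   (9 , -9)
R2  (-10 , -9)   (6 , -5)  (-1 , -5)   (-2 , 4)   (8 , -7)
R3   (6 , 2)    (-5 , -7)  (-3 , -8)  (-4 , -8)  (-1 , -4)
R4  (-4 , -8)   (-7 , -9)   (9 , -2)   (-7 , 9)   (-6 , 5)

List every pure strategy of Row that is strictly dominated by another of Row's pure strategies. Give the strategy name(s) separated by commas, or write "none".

R2

Nothing dominates R1: R2 at I (-8>-10); R3 at II (9>-5); R4 at II (9>-7).
R2: dominated, since R1 does at least as well everywhere (I: -8>-10, II: 9>6, III: 1>-1, IV: -1>-2, V: 9>8).
R3 is not dominated — it holds its own against R1 at I (6>-8); R2 at I (6>-10); R4 at I (6>-4).
R4: no other strategy beats it everywhere (R1 at I (-4>-8); R2 at I (-4>-10); R3 at III (9>-3)).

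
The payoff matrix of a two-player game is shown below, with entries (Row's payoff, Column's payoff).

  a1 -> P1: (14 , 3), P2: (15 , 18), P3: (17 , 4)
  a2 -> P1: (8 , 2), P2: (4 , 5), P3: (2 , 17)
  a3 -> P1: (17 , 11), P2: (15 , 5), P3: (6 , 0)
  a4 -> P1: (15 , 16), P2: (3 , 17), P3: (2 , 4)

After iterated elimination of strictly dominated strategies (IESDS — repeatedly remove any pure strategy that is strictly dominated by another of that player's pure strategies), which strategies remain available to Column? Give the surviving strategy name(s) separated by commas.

For Row, a1 strictly dominates a2 on the remaining columns (P1: 14>8, P2: 15>4, P3: 17>2); eliminate a2.
Row's strategy a4 is strictly dominated by a3 (P1: 17>15, P2: 15>3, P3: 6>2) and is removed.
For Column, P2 strictly dominates P3 on the remaining rows (a1: 18>4, a3: 5>0); eliminate P3.
Among the remaining strategies, none is strictly dominated by another pure strategy of the same player, so the elimination stops.
Surviving strategies — Row: {a1, a3}; Column: {P1, P2}.

P1, P2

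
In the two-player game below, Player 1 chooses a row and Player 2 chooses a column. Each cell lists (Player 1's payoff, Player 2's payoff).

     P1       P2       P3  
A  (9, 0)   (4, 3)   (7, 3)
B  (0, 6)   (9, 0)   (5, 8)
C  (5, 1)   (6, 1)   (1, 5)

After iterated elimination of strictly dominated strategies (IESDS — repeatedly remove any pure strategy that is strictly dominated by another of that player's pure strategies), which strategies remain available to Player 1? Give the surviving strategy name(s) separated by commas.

A, B

For Player 2, P3 strictly dominates P1 on the remaining rows (A: 3>0, B: 8>6, C: 5>1); eliminate P1.
Row C is eliminated: B beats it against every remaining column (P2: 9>6, P3: 5>1).
Among the remaining strategies, none is strictly dominated by another pure strategy of the same player, so the elimination stops.
Surviving strategies — Player 1: {A, B}; Player 2: {P2, P3}.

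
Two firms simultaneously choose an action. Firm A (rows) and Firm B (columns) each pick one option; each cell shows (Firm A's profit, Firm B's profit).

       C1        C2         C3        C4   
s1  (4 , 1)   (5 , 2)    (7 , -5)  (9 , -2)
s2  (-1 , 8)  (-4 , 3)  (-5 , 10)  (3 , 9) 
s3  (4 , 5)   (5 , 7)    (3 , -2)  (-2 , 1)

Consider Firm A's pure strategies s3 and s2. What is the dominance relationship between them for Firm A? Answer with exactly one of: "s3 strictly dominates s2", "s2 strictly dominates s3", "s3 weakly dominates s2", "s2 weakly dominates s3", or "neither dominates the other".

neither dominates the other

Compare s3 to s2 across each opponent action: C1: 4>-1, C2: 5>-4, C3: 3>-5, C4: -2<3.
s3 does better at C1, C2, C3 but worse at C4; neither strategy dominates the other.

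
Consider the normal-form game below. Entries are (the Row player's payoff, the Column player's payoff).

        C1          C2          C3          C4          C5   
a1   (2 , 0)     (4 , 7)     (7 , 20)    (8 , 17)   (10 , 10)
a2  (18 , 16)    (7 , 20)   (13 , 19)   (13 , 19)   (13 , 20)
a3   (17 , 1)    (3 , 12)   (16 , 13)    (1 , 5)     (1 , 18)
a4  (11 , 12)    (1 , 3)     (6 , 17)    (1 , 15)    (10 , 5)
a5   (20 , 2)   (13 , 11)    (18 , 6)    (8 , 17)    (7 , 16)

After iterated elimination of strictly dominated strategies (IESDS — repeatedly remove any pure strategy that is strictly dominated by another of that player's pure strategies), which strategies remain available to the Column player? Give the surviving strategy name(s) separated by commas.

The Row player's strategy a1 is strictly dominated by a2 (C1: 18>2, C2: 7>4, C3: 13>7, C4: 13>8, C5: 13>10) and is removed.
For the Row player, a5 strictly dominates a3 on the remaining columns (C1: 20>17, C2: 13>3, C3: 18>16, C4: 8>1, C5: 7>1); eliminate a3.
The Row player's strategy a4 is strictly dominated by a2 (C1: 18>11, C2: 7>1, C3: 13>6, C4: 13>1, C5: 13>10) and is removed.
Column C1 is eliminated: C2 beats it against every remaining row (a2: 20>16, a5: 11>2).
For the Column player, C2 strictly dominates C3 on the remaining rows (a2: 20>19, a5: 11>6); eliminate C3.
Among the remaining strategies, none is strictly dominated by another pure strategy of the same player, so the elimination stops.
Surviving strategies — the Row player: {a2, a5}; the Column player: {C2, C4, C5}.

C2, C4, C5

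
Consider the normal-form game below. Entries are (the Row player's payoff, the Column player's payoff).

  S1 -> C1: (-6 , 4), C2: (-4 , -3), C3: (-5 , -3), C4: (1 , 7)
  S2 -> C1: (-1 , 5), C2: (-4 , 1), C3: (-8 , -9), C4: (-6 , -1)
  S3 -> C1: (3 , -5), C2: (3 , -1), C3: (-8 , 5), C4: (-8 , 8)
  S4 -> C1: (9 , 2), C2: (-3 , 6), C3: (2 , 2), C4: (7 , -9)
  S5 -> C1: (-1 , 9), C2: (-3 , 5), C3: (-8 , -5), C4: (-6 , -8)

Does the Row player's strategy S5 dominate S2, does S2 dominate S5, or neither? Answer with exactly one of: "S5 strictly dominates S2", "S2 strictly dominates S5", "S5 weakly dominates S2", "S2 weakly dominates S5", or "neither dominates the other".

S5 weakly dominates S2

S5's payoffs vs S2's, by the Column player's action — C1: -1=-1, C2: -3>-4, C3: -8=-8, C4: -6=-6.
S5 is at least as good everywhere and strictly better somewhere (tied only at C1, C3, C4), so S5 weakly but not strictly dominates S2.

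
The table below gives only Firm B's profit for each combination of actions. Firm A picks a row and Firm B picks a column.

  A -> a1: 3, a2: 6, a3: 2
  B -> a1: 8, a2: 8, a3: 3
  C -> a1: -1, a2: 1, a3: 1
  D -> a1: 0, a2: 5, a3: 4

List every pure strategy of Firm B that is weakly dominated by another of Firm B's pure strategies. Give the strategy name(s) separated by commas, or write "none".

a1, a3

a1 is weakly dominated by a2 (A: 6>3, B: 8=8, C: 1>-1, D: 5>0).
a2: no other strategy beats it everywhere (a1 at A (6>3); a3 at A (6>2)).
a3: dominated, since a2 does at least as well everywhere (A: 6>2, B: 8>3, C: 1=1, D: 5>4).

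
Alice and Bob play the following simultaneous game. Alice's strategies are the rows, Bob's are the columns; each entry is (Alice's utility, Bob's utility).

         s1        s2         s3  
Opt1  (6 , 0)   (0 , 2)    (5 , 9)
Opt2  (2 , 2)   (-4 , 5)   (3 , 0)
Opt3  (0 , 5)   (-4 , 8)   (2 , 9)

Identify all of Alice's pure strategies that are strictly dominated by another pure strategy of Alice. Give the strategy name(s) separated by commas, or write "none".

Opt2, Opt3

Opt1 is not dominated — it holds its own against Opt2 at s1 (6>2); Opt3 at s1 (6>0).
Opt2 is strictly dominated by Opt1 (s1: 6>2, s2: 0>-4, s3: 5>3).
Opt3 is strictly dominated by Opt1 (s1: 6>0, s2: 0>-4, s3: 5>2).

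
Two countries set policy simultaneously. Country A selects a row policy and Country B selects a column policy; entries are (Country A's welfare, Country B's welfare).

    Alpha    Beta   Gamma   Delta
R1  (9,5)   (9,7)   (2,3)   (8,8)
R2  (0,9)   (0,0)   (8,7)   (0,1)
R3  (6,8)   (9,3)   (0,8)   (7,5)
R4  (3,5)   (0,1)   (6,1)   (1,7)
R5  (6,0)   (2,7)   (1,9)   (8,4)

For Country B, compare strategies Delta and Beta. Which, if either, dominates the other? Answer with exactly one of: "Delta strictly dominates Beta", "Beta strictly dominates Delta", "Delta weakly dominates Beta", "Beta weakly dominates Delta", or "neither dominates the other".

neither dominates the other

Delta's payoffs vs Beta's, by Country A's action — R1: 8>7, R2: 1>0, R3: 5>3, R4: 7>1, R5: 4<7.
Delta does better at R1, R2, R3, R4 but worse at R5; neither strategy dominates the other.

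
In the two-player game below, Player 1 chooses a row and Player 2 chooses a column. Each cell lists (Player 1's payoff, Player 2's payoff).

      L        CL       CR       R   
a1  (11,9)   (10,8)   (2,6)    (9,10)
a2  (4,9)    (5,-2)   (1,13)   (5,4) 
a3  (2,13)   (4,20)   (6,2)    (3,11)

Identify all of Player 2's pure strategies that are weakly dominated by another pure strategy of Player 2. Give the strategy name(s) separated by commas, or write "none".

none

L: no other strategy beats it everywhere (CL at a1 (9>8); CR at a1 (9>6); R at a2 (9>4)).
CL: no other strategy beats it everywhere (L at a3 (20>13); CR at a1 (8>6); R at a3 (20>11)).
Nothing dominates CR: L at a2 (13>9); CL at a2 (13>-2); R at a2 (13>4).
R is not dominated — it holds its own against L at a1 (10>9); CL at a1 (10>8); CR at a1 (10>6).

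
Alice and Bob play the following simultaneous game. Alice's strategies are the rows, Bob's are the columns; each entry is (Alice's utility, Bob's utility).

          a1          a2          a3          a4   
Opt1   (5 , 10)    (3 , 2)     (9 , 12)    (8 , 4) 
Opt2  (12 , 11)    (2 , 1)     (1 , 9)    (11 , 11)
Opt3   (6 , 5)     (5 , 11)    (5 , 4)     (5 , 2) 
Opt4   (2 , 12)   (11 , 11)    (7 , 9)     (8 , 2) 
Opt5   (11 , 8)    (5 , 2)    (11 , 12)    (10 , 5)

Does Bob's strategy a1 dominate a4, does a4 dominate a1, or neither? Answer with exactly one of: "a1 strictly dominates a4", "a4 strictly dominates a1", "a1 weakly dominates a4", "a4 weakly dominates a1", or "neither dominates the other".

a1 weakly dominates a4

Compare a1 to a4 across every action of Alice: Opt1: 10>4, Opt2: 11=11, Opt3: 5>2, Opt4: 12>2, Opt5: 8>5.
a1 is at least as good everywhere and strictly better somewhere (tied only at Opt2), so a1 weakly but not strictly dominates a4.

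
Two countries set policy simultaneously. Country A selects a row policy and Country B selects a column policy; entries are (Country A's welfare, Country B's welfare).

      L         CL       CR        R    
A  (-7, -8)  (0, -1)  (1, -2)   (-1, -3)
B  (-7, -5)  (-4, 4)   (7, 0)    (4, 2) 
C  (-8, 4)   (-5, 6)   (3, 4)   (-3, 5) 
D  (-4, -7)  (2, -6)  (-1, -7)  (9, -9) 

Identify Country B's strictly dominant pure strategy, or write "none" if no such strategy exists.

CL vs L: A: -1>-8, B: 4>-5, C: 6>4, D: -6>-7.
CL vs CR: A: -1>-2, B: 4>0, C: 6>4, D: -6>-7.
CL vs R: A: -1>-3, B: 4>2, C: 6>5, D: -6>-9.
CL strictly beats every other strategy against every opponent action, so it is strictly dominant.

CL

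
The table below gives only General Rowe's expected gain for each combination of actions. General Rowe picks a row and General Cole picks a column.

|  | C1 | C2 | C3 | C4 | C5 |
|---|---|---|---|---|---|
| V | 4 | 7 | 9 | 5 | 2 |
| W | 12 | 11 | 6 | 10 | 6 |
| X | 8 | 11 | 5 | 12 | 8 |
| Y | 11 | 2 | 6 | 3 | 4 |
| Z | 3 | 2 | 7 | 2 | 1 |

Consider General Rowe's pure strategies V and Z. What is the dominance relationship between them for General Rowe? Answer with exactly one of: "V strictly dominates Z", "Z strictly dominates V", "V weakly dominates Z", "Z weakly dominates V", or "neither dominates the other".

V strictly dominates Z

V's payoffs vs Z's, by General Cole's action — C1: 4>3, C2: 7>2, C3: 9>7, C4: 5>2, C5: 2>1.
V gives a strictly higher payoff against each choice by General Cole, so V strictly dominates Z.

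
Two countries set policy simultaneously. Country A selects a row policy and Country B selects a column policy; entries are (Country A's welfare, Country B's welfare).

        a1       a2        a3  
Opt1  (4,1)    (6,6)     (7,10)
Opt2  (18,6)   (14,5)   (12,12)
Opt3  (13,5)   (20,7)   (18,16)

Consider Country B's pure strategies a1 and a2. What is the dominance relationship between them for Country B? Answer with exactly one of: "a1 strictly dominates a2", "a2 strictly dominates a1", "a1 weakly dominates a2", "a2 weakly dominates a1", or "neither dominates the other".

Compare a1 to a2 across every action of Country A: Opt1: 1<6, Opt2: 6>5, Opt3: 5<7.
a1 does better at Opt2 but worse at Opt1, Opt3; neither strategy dominates the other.

neither dominates the other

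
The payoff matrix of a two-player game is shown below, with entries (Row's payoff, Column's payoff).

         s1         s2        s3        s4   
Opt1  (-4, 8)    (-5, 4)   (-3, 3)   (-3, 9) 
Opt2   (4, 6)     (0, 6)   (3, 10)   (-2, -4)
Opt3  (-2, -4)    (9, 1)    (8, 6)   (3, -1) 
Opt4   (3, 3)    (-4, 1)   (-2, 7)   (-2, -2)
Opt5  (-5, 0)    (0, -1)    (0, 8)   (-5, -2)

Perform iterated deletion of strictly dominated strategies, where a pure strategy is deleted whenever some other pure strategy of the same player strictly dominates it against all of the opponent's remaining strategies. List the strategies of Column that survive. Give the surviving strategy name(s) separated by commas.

Row Opt1 is eliminated: Opt2 beats it against every remaining column (s1: 4>-4, s2: 0>-5, s3: 3>-3, s4: -2>-3).
Row's strategy Opt5 is strictly dominated by Opt3 (s1: -2>-5, s2: 9>0, s3: 8>0, s4: 3>-5) and is removed.
Column s1 is eliminated: s3 beats it against every remaining row (Opt2: 10>6, Opt3: 6>-4, Opt4: 7>3).
Row Opt2 is eliminated: Opt3 beats it against every remaining column (s2: 9>0, s3: 8>3, s4: 3>-2).
For Row, Opt3 strictly dominates Opt4 on the remaining columns (s2: 9>-4, s3: 8>-2, s4: 3>-2); eliminate Opt4.
Column's strategy s2 is strictly dominated by s3 (Opt3: 6>1) and is removed.
Column s4 is eliminated: s3 beats it against every remaining row (Opt3: 6>-1).
Among the remaining strategies, none is strictly dominated by another pure strategy of the same player, so the elimination stops.
Surviving strategies — Row: {Opt3}; Column: {s3}.

s3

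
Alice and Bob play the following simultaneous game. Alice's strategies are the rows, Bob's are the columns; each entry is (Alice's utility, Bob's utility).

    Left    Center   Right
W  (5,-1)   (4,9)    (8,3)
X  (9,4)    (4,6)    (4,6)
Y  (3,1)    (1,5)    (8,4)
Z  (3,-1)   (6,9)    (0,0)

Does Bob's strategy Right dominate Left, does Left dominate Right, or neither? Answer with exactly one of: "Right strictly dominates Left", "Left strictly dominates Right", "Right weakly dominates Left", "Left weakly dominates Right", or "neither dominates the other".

Right strictly dominates Left

Compare Right to Left across every action of Alice: W: 3>-1, X: 6>4, Y: 4>1, Z: 0>-1.
Every comparison favours Right, so Right strictly dominates Left.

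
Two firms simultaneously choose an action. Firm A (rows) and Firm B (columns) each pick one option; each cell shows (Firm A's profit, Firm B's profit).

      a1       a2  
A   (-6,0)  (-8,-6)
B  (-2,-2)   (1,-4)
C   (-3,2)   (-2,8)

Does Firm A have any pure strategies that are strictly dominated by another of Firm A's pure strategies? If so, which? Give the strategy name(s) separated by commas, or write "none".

A is strictly dominated by B (a1: -2>-6, a2: 1>-8).
B is not dominated — it holds its own against A at a1 (-2>-6); C at a1 (-2>-3).
C: dominated, since B does at least as well everywhere (a1: -2>-3, a2: 1>-2).

A, C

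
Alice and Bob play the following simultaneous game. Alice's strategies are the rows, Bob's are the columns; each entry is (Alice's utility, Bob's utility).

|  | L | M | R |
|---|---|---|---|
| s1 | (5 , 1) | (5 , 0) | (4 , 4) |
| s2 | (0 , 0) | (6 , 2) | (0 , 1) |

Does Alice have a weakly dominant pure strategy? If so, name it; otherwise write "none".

s1 fails to dominate s2 at M (5<6).
s2 fails to dominate s1 at L (0<5).
No single strategy dominates all the others.

none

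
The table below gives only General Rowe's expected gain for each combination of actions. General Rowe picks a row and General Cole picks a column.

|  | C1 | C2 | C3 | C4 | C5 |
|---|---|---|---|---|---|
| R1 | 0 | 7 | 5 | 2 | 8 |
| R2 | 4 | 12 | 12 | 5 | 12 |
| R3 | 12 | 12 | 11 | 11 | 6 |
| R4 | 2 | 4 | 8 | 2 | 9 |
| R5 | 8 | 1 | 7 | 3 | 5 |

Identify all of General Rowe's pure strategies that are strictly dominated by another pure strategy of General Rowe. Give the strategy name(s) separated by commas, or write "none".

R1, R4, R5

R1: dominated, since R2 does at least as well everywhere (C1: 4>0, C2: 12>7, C3: 12>5, C4: 5>2, C5: 12>8).
R2: no other strategy beats it everywhere (R1 at C1 (4>0); R3 at C2 (12=12); R4 at C1 (4>2); R5 at C2 (12>1)).
R3: no other strategy beats it everywhere (R1 at C1 (12>0); R2 at C1 (12>4); R4 at C1 (12>2); R5 at C1 (12>8)).
R4: dominated, since R2 does at least as well everywhere (C1: 4>2, C2: 12>4, C3: 12>8, C4: 5>2, C5: 12>9).
R5: dominated, since R3 does at least as well everywhere (C1: 12>8, C2: 12>1, C3: 11>7, C4: 11>3, C5: 6>5).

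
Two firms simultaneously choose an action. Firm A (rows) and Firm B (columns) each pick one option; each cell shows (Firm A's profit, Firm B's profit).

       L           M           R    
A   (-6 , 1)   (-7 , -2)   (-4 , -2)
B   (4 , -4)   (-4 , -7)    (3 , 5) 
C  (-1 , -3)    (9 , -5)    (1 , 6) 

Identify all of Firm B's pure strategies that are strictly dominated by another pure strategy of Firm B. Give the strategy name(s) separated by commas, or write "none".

M

L: no other strategy beats it everywhere (M at A (1>-2); R at A (1>-2)).
L strictly dominates M — A: 1>-2, B: -4>-7, C: -3>-5.
Nothing dominates R: L at B (5>-4); M at A (-2=-2).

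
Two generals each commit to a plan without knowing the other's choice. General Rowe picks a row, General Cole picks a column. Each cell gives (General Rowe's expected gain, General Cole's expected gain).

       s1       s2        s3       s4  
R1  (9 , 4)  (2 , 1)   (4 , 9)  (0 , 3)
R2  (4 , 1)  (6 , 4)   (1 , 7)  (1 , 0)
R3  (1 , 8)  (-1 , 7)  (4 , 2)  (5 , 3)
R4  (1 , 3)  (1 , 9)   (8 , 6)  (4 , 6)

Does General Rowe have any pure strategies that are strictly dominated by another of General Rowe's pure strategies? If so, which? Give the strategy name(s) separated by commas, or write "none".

Nothing dominates R1: R2 at s1 (9>4); R3 at s1 (9>1); R4 at s1 (9>1).
R2 is not dominated — it holds its own against R1 at s2 (6>2); R3 at s1 (4>1); R4 at s1 (4>1).
R3 is not dominated — it holds its own against R1 at s3 (4=4); R2 at s3 (4>1); R4 at s1 (1=1).
R4: no other strategy beats it everywhere (R1 at s3 (8>4); R2 at s3 (8>1); R3 at s1 (1=1)).

none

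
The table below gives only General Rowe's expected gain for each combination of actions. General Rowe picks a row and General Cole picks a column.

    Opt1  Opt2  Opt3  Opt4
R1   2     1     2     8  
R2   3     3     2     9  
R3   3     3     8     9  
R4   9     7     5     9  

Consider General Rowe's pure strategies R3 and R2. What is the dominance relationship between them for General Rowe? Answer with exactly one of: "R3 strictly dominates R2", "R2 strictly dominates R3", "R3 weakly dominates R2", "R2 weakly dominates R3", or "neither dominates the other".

R3 weakly dominates R2

R3's payoffs vs R2's, by General Cole's action — Opt1: 3=3, Opt2: 3=3, Opt3: 8>2, Opt4: 9=9.
R3 is at least as good everywhere and strictly better somewhere (tied only at Opt1, Opt2, Opt4), so R3 weakly but not strictly dominates R2.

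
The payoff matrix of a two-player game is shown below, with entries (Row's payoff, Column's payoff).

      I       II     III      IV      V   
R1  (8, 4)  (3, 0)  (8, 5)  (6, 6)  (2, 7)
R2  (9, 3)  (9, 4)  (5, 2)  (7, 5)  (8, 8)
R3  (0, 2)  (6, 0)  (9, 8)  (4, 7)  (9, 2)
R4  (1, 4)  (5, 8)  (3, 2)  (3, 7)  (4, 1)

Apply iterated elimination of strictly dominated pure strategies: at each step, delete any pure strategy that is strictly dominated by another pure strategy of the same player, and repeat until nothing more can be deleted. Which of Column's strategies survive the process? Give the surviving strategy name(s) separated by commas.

Row R4 is eliminated: R2 beats it against every remaining column (I: 9>1, II: 9>5, III: 5>3, IV: 7>3, V: 8>4).
Column's strategy I is strictly dominated by IV (R1: 6>4, R2: 5>3, R3: 7>2) and is removed.
Column II is eliminated: IV beats it against every remaining row (R1: 6>0, R2: 5>4, R3: 7>0).
Among the remaining strategies, none is strictly dominated by another pure strategy of the same player, so the elimination stops.
Surviving strategies — Row: {R1, R2, R3}; Column: {III, IV, V}.

III, IV, V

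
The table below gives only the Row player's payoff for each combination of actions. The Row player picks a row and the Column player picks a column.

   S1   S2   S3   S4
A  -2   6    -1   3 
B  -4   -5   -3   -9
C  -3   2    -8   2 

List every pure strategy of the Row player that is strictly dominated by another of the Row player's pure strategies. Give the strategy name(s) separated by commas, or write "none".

A is not dominated — it holds its own against B at S1 (-2>-4); C at S1 (-2>-3).
B: dominated, since A does at least as well everywhere (S1: -2>-4, S2: 6>-5, S3: -1>-3, S4: 3>-9).
A strictly dominates C — S1: -2>-3, S2: 6>2, S3: -1>-8, S4: 3>2.

B, C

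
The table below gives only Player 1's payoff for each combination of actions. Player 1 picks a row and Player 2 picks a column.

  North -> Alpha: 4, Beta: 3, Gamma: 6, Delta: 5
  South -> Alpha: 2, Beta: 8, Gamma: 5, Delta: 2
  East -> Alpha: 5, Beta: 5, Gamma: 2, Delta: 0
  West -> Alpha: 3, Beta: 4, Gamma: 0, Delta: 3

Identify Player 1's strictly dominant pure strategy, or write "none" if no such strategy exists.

none

North fails to dominate South at Beta (3<8).
South fails to dominate North at Alpha (2<4).
East fails to dominate North at Gamma (2<6).
West fails to dominate North at Alpha (3<4).
No single strategy dominates all the others.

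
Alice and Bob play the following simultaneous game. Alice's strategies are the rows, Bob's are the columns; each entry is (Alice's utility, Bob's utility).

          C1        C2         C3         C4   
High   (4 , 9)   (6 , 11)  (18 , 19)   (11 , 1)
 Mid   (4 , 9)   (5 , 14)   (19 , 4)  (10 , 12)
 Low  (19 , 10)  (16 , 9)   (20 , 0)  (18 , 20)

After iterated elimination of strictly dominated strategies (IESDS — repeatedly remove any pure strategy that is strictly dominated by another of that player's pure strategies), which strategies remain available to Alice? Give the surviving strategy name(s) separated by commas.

Low

Alice's strategy High is strictly dominated by Low (C1: 19>4, C2: 16>6, C3: 20>18, C4: 18>11) and is removed.
For Alice, Low strictly dominates Mid on the remaining columns (C1: 19>4, C2: 16>5, C3: 20>19, C4: 18>10); eliminate Mid.
For Bob, C4 strictly dominates C1 on the remaining rows (Low: 20>10); eliminate C1.
Bob's strategy C2 is strictly dominated by C4 (Low: 20>9) and is removed.
Column C3 is eliminated: C4 beats it against every remaining row (Low: 20>0).
Among the remaining strategies, none is strictly dominated by another pure strategy of the same player, so the elimination stops.
Surviving strategies — Alice: {Low}; Bob: {C4}.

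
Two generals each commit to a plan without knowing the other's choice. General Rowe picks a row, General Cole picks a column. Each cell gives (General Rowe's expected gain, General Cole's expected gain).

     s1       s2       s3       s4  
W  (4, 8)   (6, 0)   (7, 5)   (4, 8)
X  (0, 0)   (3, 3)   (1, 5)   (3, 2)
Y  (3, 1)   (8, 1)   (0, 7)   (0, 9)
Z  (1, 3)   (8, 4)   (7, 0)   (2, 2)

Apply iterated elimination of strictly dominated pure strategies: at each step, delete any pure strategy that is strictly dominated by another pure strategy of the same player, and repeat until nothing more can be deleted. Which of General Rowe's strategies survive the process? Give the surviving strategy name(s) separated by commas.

General Rowe's strategy X is strictly dominated by W (s1: 4>0, s2: 6>3, s3: 7>1, s4: 4>3) and is removed.
Column s3 is eliminated: s4 beats it against every remaining row (W: 8>5, Y: 9>7, Z: 2>0).
Among the remaining strategies, none is strictly dominated by another pure strategy of the same player, so the elimination stops.
Surviving strategies — General Rowe: {W, Y, Z}; General Cole: {s1, s2, s4}.

W, Y, Z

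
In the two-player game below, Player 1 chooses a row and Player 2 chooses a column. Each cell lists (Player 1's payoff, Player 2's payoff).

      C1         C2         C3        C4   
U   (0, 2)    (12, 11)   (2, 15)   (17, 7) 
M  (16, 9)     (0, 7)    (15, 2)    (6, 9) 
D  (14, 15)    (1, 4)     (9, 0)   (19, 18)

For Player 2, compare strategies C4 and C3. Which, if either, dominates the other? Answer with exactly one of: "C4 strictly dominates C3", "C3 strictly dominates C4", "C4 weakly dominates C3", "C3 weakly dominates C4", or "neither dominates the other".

neither dominates the other

Compare C4 to C3 across each choice by Player 1: U: 7<15, M: 9>2, D: 18>0.
C4 does better at M, D but worse at U; neither strategy dominates the other.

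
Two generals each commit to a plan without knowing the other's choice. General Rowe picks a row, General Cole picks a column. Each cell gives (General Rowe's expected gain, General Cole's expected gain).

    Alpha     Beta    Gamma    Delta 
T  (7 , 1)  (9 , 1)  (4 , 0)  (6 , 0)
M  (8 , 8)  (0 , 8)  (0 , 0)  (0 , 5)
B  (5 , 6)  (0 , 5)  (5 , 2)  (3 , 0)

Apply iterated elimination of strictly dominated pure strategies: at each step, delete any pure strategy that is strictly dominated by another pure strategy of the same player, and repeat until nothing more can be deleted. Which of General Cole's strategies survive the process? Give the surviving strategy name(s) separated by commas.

Alpha, Beta

Column Gamma is eliminated: Alpha beats it against every remaining row (T: 1>0, M: 8>0, B: 6>2).
General Rowe's strategy B is strictly dominated by T (Alpha: 7>5, Beta: 9>0, Delta: 6>3) and is removed.
For General Cole, Alpha strictly dominates Delta on the remaining rows (T: 1>0, M: 8>5); eliminate Delta.
Among the remaining strategies, none is strictly dominated by another pure strategy of the same player, so the elimination stops.
Surviving strategies — General Rowe: {T, M}; General Cole: {Alpha, Beta}.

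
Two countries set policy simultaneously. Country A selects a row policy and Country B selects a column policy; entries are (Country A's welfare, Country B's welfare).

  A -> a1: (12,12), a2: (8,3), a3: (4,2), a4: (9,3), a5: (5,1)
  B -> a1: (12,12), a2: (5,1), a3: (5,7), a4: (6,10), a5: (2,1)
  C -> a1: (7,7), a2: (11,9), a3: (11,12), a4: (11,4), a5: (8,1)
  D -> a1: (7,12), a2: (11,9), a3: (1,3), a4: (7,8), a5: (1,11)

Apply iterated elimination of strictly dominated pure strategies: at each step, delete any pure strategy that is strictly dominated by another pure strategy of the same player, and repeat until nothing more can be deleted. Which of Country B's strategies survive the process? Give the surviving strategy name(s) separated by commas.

a1, a2, a3

Country B's strategy a4 is strictly dominated by a1 (A: 12>3, B: 12>10, C: 7>4, D: 12>8) and is removed.
Column a5 is eliminated: a1 beats it against every remaining row (A: 12>1, B: 12>1, C: 7>1, D: 12>11).
Among the remaining strategies, none is strictly dominated by another pure strategy of the same player, so the elimination stops.
Surviving strategies — Country A: {A, B, C, D}; Country B: {a1, a2, a3}.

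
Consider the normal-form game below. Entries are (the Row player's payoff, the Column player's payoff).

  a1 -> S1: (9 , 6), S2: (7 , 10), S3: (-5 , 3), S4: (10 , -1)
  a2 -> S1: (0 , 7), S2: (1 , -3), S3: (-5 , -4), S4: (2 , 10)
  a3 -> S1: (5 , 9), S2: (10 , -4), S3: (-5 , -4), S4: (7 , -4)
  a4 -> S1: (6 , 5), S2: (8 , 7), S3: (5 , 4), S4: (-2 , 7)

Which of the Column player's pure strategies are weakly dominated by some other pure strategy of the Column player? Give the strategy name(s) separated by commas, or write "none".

S1: no other strategy beats it everywhere (S2 at a2 (7>-3); S3 at a1 (6>3); S4 at a1 (6>-1)).
S2: no other strategy beats it everywhere (S1 at a1 (10>6); S3 at a1 (10>3); S4 at a1 (10>-1)).
S3: dominated, since S1 does at least as well everywhere (a1: 6>3, a2: 7>-4, a3: 9>-4, a4: 5>4).
S4 is not dominated — it holds its own against S1 at a2 (10>7); S2 at a2 (10>-3); S3 at a2 (10>-4).

S3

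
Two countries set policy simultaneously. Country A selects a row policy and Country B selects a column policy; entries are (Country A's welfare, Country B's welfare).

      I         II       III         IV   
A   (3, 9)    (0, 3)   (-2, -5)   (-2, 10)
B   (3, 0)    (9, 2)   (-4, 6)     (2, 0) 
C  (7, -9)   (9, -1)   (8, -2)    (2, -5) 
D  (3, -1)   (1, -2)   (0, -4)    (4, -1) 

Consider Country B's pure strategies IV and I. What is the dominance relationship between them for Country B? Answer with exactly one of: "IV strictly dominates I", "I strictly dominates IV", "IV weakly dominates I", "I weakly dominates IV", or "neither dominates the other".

IV weakly dominates I

IV's payoffs vs I's, by Country A's action — A: 10>9, B: 0=0, C: -5>-9, D: -1=-1.
IV is at least as good everywhere and strictly better somewhere (tied only at B, D), so IV weakly but not strictly dominates I.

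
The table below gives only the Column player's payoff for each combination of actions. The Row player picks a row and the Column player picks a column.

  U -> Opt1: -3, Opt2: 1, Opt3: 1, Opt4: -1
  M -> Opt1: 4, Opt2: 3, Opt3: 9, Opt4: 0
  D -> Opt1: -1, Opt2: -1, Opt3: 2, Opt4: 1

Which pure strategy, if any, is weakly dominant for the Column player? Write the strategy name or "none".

Opt3

Opt3 vs Opt1: U: 1>-3, M: 9>4, D: 2>-1.
Opt3 vs Opt2: U: 1=1, M: 9>3, D: 2>-1.
Opt3 vs Opt4: U: 1>-1, M: 9>0, D: 2>1.
Opt3 is at least as good as every other strategy against every opponent action, so it is weakly dominant.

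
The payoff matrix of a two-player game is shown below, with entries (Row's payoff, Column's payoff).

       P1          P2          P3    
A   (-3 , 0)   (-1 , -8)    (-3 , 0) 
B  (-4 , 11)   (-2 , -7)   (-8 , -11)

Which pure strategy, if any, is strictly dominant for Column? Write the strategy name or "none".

P1 fails to dominate P3 at A (0=0).
P2 fails to dominate P1 at A (-8<0).
P3 fails to dominate P1 at A (0=0).
No single strategy dominates all the others.

none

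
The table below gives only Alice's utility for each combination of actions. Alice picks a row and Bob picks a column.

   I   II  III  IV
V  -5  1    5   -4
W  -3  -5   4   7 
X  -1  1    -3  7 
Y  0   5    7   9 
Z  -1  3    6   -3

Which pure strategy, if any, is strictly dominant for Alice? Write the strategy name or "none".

Y vs V: I: 0>-5, II: 5>1, III: 7>5, IV: 9>-4.
Y vs W: I: 0>-3, II: 5>-5, III: 7>4, IV: 9>7.
Y vs X: I: 0>-1, II: 5>1, III: 7>-3, IV: 9>7.
Y vs Z: I: 0>-1, II: 5>3, III: 7>6, IV: 9>-3.
Y strictly beats every other strategy against every opponent action, so it is strictly dominant.

Y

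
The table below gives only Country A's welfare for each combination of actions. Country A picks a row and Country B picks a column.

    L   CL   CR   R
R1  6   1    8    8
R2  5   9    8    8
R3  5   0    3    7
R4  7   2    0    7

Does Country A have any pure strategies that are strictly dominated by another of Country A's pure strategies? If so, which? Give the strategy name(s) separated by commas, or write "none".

R1: no other strategy beats it everywhere (R2 at L (6>5); R3 at L (6>5); R4 at CR (8>0)).
R2 is not dominated — it holds its own against R1 at CL (9>1); R3 at L (5=5); R4 at CL (9>2).
R1 strictly dominates R3 — L: 6>5, CL: 1>0, CR: 8>3, R: 8>7.
R4: no other strategy beats it everywhere (R1 at L (7>6); R2 at L (7>5); R3 at L (7>5)).

R3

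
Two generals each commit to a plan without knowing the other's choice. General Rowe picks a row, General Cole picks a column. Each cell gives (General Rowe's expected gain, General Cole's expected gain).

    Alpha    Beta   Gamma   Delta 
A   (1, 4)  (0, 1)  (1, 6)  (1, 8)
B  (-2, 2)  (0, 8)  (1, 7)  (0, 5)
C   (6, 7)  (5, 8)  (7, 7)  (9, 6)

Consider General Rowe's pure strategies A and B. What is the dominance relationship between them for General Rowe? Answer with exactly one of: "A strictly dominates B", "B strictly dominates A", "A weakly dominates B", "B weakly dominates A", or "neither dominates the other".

A's payoffs vs B's, by General Cole's action — Alpha: 1>-2, Beta: 0=0, Gamma: 1=1, Delta: 1>0.
A is at least as good everywhere and strictly better somewhere (tied only at Beta, Gamma), so A weakly but not strictly dominates B.

A weakly dominates B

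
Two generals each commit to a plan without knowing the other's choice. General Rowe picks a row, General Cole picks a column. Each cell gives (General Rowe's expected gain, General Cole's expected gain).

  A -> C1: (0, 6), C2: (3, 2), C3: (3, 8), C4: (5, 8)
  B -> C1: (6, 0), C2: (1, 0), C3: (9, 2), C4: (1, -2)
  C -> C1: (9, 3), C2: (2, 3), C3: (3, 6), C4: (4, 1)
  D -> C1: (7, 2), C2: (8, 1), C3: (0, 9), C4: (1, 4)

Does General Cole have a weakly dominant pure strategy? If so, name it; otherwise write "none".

C3

C3 vs C1: A: 8>6, B: 2>0, C: 6>3, D: 9>2.
C3 vs C2: A: 8>2, B: 2>0, C: 6>3, D: 9>1.
C3 vs C4: A: 8=8, B: 2>-2, C: 6>1, D: 9>4.
C3 is at least as good as every other strategy against every opponent action, so it is weakly dominant.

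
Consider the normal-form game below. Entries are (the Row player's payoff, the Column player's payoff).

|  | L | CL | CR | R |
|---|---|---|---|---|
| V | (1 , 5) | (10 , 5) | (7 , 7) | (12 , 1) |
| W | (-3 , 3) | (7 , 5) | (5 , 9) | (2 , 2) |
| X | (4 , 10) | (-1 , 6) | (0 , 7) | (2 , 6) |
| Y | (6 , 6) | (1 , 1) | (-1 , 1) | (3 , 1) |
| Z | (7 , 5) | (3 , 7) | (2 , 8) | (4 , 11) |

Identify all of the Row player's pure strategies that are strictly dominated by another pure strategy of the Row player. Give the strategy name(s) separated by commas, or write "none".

W, X, Y

V is not dominated — it holds its own against W at L (1>-3); X at CL (10>-1); Y at CL (10>1); Z at CL (10>3).
W: dominated, since V does at least as well everywhere (L: 1>-3, CL: 10>7, CR: 7>5, R: 12>2).
X is strictly dominated by Z (L: 7>4, CL: 3>-1, CR: 2>0, R: 4>2).
Y: dominated, since Z does at least as well everywhere (L: 7>6, CL: 3>1, CR: 2>-1, R: 4>3).
Nothing dominates Z: V at L (7>1); W at L (7>-3); X at L (7>4); Y at L (7>6).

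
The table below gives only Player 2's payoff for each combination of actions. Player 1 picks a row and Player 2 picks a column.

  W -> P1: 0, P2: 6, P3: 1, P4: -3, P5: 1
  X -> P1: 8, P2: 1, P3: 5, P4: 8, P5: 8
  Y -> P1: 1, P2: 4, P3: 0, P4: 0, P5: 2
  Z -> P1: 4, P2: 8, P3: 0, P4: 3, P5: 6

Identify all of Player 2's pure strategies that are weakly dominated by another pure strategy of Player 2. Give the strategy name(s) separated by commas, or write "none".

P1, P3, P4

P5 weakly dominates P1 — W: 1>0, X: 8=8, Y: 2>1, Z: 6>4.
P2: no other strategy beats it everywhere (P1 at W (6>0); P3 at W (6>1); P4 at W (6>-3); P5 at W (6>1)).
P3: dominated, since P5 does at least as well everywhere (W: 1=1, X: 8>5, Y: 2>0, Z: 6>0).
P4 is weakly dominated by P1 (W: 0>-3, X: 8=8, Y: 1>0, Z: 4>3).
P5 is not dominated — it holds its own against P1 at W (1>0); P2 at X (8>1); P3 at X (8>5); P4 at W (1>-3).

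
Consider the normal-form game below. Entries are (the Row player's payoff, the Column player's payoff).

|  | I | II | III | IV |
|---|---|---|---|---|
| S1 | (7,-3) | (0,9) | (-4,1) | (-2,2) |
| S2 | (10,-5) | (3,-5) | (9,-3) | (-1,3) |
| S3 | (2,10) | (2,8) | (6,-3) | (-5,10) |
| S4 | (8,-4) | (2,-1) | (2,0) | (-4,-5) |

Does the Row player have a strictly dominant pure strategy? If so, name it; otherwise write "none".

S2 vs S1: I: 10>7, II: 3>0, III: 9>-4, IV: -1>-2.
S2 vs S3: I: 10>2, II: 3>2, III: 9>6, IV: -1>-5.
S2 vs S4: I: 10>8, II: 3>2, III: 9>2, IV: -1>-4.
S2 strictly beats every other strategy against every opponent action, so it is strictly dominant.

S2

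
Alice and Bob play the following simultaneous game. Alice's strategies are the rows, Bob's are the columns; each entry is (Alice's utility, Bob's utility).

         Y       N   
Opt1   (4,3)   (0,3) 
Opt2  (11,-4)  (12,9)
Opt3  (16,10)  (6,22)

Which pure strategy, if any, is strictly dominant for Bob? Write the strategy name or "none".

Y fails to dominate N at Opt1 (3=3).
N fails to dominate Y at Opt1 (3=3).
No single strategy dominates all the others.

none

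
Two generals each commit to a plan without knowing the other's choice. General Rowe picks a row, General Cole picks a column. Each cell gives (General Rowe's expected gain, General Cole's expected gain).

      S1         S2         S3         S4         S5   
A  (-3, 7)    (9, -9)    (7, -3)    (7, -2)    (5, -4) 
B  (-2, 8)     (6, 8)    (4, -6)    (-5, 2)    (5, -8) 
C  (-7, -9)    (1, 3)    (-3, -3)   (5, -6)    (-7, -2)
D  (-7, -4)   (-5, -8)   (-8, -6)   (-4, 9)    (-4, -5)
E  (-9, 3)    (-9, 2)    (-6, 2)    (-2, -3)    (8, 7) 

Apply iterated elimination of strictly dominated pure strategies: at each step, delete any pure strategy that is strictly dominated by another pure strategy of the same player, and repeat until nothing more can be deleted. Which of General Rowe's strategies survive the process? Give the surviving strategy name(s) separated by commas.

A, B, E

General Rowe's strategy C is strictly dominated by A (S1: -3>-7, S2: 9>1, S3: 7>-3, S4: 7>5, S5: 5>-7) and is removed.
For General Rowe, A strictly dominates D on the remaining columns (S1: -3>-7, S2: 9>-5, S3: 7>-8, S4: 7>-4, S5: 5>-4); eliminate D.
Column S3 is eliminated: S1 beats it against every remaining row (A: 7>-3, B: 8>-6, E: 3>2).
General Cole's strategy S4 is strictly dominated by S1 (A: 7>-2, B: 8>2, E: 3>-3) and is removed.
Among the remaining strategies, none is strictly dominated by another pure strategy of the same player, so the elimination stops.
Surviving strategies — General Rowe: {A, B, E}; General Cole: {S1, S2, S5}.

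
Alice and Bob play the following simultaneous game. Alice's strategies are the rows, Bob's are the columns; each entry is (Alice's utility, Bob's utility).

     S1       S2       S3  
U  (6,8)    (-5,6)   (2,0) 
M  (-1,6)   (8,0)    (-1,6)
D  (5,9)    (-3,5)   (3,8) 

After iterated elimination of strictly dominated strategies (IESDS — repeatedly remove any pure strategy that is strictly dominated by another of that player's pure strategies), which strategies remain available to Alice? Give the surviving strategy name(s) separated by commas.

Bob's strategy S2 is strictly dominated by S1 (U: 8>6, M: 6>0, D: 9>5) and is removed.
For Alice, U strictly dominates M on the remaining columns (S1: 6>-1, S3: 2>-1); eliminate M.
For Bob, S1 strictly dominates S3 on the remaining rows (U: 8>0, D: 9>8); eliminate S3.
Row D is eliminated: U beats it against every remaining column (S1: 6>5).
Among the remaining strategies, none is strictly dominated by another pure strategy of the same player, so the elimination stops.
Surviving strategies — Alice: {U}; Bob: {S1}.

U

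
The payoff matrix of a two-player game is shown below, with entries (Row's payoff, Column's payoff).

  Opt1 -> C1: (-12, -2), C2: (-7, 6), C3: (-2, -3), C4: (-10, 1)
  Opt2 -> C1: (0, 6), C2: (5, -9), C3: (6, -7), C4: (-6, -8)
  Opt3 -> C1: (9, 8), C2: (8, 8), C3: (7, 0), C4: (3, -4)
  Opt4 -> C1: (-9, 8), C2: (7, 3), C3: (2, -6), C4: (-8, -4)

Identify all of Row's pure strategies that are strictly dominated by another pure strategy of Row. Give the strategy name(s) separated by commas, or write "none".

Opt1: dominated, since Opt2 does at least as well everywhere (C1: 0>-12, C2: 5>-7, C3: 6>-2, C4: -6>-10).
Opt3 strictly dominates Opt2 — C1: 9>0, C2: 8>5, C3: 7>6, C4: 3>-6.
Nothing dominates Opt3: Opt1 at C1 (9>-12); Opt2 at C1 (9>0); Opt4 at C1 (9>-9).
Opt4 is strictly dominated by Opt3 (C1: 9>-9, C2: 8>7, C3: 7>2, C4: 3>-8).

Opt1, Opt2, Opt4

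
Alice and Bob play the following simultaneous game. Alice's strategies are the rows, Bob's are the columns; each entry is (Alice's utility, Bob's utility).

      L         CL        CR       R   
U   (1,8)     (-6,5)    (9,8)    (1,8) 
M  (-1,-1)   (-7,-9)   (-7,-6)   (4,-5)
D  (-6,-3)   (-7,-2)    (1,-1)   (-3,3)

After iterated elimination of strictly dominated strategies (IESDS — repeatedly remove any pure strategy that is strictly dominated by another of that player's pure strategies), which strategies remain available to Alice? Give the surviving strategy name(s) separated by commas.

U, M

Alice's strategy D is strictly dominated by U (L: 1>-6, CL: -6>-7, CR: 9>1, R: 1>-3) and is removed.
Column CL is eliminated: L beats it against every remaining row (U: 8>5, M: -1>-9).
Among the remaining strategies, none is strictly dominated by another pure strategy of the same player, so the elimination stops.
Surviving strategies — Alice: {U, M}; Bob: {L, CR, R}.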